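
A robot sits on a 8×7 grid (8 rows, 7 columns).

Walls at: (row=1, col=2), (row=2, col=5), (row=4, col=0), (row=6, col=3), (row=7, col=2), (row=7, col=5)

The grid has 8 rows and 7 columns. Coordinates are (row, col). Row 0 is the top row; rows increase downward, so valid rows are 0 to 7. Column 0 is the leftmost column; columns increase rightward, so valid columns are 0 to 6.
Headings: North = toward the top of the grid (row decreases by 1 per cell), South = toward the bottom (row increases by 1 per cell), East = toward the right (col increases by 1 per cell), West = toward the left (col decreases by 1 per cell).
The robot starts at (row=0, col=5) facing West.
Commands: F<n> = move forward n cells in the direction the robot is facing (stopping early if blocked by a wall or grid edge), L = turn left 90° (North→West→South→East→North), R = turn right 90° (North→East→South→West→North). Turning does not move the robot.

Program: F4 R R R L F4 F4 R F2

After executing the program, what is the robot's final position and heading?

Start: (row=0, col=5), facing West
  F4: move forward 4, now at (row=0, col=1)
  R: turn right, now facing North
  R: turn right, now facing East
  R: turn right, now facing South
  L: turn left, now facing East
  F4: move forward 4, now at (row=0, col=5)
  F4: move forward 1/4 (blocked), now at (row=0, col=6)
  R: turn right, now facing South
  F2: move forward 2, now at (row=2, col=6)
Final: (row=2, col=6), facing South

Answer: Final position: (row=2, col=6), facing South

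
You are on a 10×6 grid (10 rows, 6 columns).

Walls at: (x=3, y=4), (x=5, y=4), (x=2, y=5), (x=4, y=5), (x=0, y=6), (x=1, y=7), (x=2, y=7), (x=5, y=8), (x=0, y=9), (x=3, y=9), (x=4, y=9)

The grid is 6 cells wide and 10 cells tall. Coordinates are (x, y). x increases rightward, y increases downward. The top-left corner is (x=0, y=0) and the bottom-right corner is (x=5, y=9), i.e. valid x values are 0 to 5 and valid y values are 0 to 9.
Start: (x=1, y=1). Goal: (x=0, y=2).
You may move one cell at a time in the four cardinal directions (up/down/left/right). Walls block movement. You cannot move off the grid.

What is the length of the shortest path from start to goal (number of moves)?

BFS from (x=1, y=1) until reaching (x=0, y=2):
  Distance 0: (x=1, y=1)
  Distance 1: (x=1, y=0), (x=0, y=1), (x=2, y=1), (x=1, y=2)
  Distance 2: (x=0, y=0), (x=2, y=0), (x=3, y=1), (x=0, y=2), (x=2, y=2), (x=1, y=3)  <- goal reached here
One shortest path (2 moves): (x=1, y=1) -> (x=0, y=1) -> (x=0, y=2)

Answer: Shortest path length: 2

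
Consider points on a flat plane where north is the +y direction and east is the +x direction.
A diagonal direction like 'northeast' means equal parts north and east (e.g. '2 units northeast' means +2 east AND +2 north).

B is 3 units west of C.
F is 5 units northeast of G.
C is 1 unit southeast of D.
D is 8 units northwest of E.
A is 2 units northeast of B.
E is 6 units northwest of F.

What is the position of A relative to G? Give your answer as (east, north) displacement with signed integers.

Answer: A is at (east=-9, north=20) relative to G.

Derivation:
Place G at the origin (east=0, north=0).
  F is 5 units northeast of G: delta (east=+5, north=+5); F at (east=5, north=5).
  E is 6 units northwest of F: delta (east=-6, north=+6); E at (east=-1, north=11).
  D is 8 units northwest of E: delta (east=-8, north=+8); D at (east=-9, north=19).
  C is 1 unit southeast of D: delta (east=+1, north=-1); C at (east=-8, north=18).
  B is 3 units west of C: delta (east=-3, north=+0); B at (east=-11, north=18).
  A is 2 units northeast of B: delta (east=+2, north=+2); A at (east=-9, north=20).
Therefore A relative to G: (east=-9, north=20).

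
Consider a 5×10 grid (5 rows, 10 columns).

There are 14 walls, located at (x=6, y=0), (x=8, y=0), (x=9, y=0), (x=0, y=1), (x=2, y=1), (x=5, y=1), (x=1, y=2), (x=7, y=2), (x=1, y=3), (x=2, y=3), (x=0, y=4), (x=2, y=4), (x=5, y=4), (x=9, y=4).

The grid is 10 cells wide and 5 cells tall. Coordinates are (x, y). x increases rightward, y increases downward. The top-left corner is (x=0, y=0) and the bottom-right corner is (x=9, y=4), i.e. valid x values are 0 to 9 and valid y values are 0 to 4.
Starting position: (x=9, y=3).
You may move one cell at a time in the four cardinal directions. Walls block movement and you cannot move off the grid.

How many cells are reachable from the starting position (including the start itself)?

Answer: Reachable cells: 33

Derivation:
BFS flood-fill from (x=9, y=3):
  Distance 0: (x=9, y=3)
  Distance 1: (x=9, y=2), (x=8, y=3)
  Distance 2: (x=9, y=1), (x=8, y=2), (x=7, y=3), (x=8, y=4)
  Distance 3: (x=8, y=1), (x=6, y=3), (x=7, y=4)
  Distance 4: (x=7, y=1), (x=6, y=2), (x=5, y=3), (x=6, y=4)
  Distance 5: (x=7, y=0), (x=6, y=1), (x=5, y=2), (x=4, y=3)
  Distance 6: (x=4, y=2), (x=3, y=3), (x=4, y=4)
  Distance 7: (x=4, y=1), (x=3, y=2), (x=3, y=4)
  Distance 8: (x=4, y=0), (x=3, y=1), (x=2, y=2)
  Distance 9: (x=3, y=0), (x=5, y=0)
  Distance 10: (x=2, y=0)
  Distance 11: (x=1, y=0)
  Distance 12: (x=0, y=0), (x=1, y=1)
Total reachable: 33 (grid has 36 open cells total)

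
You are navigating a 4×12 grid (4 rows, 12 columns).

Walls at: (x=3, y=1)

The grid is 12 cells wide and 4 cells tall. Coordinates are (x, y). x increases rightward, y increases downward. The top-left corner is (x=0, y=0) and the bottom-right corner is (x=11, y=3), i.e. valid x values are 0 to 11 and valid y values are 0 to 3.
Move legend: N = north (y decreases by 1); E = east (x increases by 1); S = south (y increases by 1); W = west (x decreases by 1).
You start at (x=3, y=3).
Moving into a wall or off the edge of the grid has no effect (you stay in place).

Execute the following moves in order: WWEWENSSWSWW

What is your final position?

Answer: Final position: (x=0, y=3)

Derivation:
Start: (x=3, y=3)
  W (west): (x=3, y=3) -> (x=2, y=3)
  W (west): (x=2, y=3) -> (x=1, y=3)
  E (east): (x=1, y=3) -> (x=2, y=3)
  W (west): (x=2, y=3) -> (x=1, y=3)
  E (east): (x=1, y=3) -> (x=2, y=3)
  N (north): (x=2, y=3) -> (x=2, y=2)
  S (south): (x=2, y=2) -> (x=2, y=3)
  S (south): blocked, stay at (x=2, y=3)
  W (west): (x=2, y=3) -> (x=1, y=3)
  S (south): blocked, stay at (x=1, y=3)
  W (west): (x=1, y=3) -> (x=0, y=3)
  W (west): blocked, stay at (x=0, y=3)
Final: (x=0, y=3)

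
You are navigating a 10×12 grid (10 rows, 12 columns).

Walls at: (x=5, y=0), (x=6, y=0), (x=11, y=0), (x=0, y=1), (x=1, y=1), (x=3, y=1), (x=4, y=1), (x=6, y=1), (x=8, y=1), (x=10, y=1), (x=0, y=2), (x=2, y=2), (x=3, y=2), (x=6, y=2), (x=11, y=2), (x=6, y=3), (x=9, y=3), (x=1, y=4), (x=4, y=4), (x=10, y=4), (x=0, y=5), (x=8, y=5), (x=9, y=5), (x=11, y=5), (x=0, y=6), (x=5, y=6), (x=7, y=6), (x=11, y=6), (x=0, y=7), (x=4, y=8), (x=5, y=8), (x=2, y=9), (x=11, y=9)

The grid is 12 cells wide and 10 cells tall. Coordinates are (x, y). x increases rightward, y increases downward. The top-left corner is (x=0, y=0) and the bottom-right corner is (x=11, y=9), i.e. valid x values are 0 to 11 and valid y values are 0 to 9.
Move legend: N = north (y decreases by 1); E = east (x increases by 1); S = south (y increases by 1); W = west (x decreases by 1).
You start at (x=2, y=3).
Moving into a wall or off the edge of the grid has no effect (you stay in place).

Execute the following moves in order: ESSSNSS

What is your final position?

Start: (x=2, y=3)
  E (east): (x=2, y=3) -> (x=3, y=3)
  S (south): (x=3, y=3) -> (x=3, y=4)
  S (south): (x=3, y=4) -> (x=3, y=5)
  S (south): (x=3, y=5) -> (x=3, y=6)
  N (north): (x=3, y=6) -> (x=3, y=5)
  S (south): (x=3, y=5) -> (x=3, y=6)
  S (south): (x=3, y=6) -> (x=3, y=7)
Final: (x=3, y=7)

Answer: Final position: (x=3, y=7)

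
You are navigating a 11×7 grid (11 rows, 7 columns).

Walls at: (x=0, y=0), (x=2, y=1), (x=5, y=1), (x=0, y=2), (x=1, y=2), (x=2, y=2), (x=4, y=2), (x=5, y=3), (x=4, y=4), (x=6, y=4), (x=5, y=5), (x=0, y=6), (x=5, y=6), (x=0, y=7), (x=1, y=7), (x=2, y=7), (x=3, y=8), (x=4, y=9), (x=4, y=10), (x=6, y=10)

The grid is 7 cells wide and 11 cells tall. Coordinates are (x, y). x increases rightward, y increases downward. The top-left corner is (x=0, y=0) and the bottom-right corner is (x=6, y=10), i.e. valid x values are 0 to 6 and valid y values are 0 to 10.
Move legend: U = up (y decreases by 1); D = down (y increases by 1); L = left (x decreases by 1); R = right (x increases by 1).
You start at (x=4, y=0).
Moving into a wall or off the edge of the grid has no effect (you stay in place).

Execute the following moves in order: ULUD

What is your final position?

Answer: Final position: (x=3, y=1)

Derivation:
Start: (x=4, y=0)
  U (up): blocked, stay at (x=4, y=0)
  L (left): (x=4, y=0) -> (x=3, y=0)
  U (up): blocked, stay at (x=3, y=0)
  D (down): (x=3, y=0) -> (x=3, y=1)
Final: (x=3, y=1)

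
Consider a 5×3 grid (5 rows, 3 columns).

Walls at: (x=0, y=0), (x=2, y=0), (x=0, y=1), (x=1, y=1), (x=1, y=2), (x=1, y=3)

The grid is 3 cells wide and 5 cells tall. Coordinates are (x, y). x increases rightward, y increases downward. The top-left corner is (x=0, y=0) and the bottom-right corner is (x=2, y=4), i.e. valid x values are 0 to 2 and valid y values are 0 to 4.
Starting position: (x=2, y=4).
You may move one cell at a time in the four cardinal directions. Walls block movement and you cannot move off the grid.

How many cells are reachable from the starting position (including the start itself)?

BFS flood-fill from (x=2, y=4):
  Distance 0: (x=2, y=4)
  Distance 1: (x=2, y=3), (x=1, y=4)
  Distance 2: (x=2, y=2), (x=0, y=4)
  Distance 3: (x=2, y=1), (x=0, y=3)
  Distance 4: (x=0, y=2)
Total reachable: 8 (grid has 9 open cells total)

Answer: Reachable cells: 8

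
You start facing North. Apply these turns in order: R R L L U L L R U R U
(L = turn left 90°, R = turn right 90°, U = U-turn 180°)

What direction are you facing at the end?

Start: North
  R (right (90° clockwise)) -> East
  R (right (90° clockwise)) -> South
  L (left (90° counter-clockwise)) -> East
  L (left (90° counter-clockwise)) -> North
  U (U-turn (180°)) -> South
  L (left (90° counter-clockwise)) -> East
  L (left (90° counter-clockwise)) -> North
  R (right (90° clockwise)) -> East
  U (U-turn (180°)) -> West
  R (right (90° clockwise)) -> North
  U (U-turn (180°)) -> South
Final: South

Answer: Final heading: South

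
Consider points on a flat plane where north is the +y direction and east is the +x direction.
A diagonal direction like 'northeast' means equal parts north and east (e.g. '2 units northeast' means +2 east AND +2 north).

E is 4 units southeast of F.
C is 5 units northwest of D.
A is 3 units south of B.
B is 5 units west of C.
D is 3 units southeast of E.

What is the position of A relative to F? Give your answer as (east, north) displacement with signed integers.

Answer: A is at (east=-3, north=-5) relative to F.

Derivation:
Place F at the origin (east=0, north=0).
  E is 4 units southeast of F: delta (east=+4, north=-4); E at (east=4, north=-4).
  D is 3 units southeast of E: delta (east=+3, north=-3); D at (east=7, north=-7).
  C is 5 units northwest of D: delta (east=-5, north=+5); C at (east=2, north=-2).
  B is 5 units west of C: delta (east=-5, north=+0); B at (east=-3, north=-2).
  A is 3 units south of B: delta (east=+0, north=-3); A at (east=-3, north=-5).
Therefore A relative to F: (east=-3, north=-5).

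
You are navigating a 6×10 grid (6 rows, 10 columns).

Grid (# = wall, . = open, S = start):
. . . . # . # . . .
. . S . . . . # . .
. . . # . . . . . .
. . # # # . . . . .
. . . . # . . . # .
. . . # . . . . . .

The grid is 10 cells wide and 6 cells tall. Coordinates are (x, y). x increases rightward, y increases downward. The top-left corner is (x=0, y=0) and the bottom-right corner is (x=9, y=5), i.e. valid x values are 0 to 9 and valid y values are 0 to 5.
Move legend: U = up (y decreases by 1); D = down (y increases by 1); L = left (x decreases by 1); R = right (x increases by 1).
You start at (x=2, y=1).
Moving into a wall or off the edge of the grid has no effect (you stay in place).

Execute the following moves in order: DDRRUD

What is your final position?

Start: (x=2, y=1)
  D (down): (x=2, y=1) -> (x=2, y=2)
  D (down): blocked, stay at (x=2, y=2)
  R (right): blocked, stay at (x=2, y=2)
  R (right): blocked, stay at (x=2, y=2)
  U (up): (x=2, y=2) -> (x=2, y=1)
  D (down): (x=2, y=1) -> (x=2, y=2)
Final: (x=2, y=2)

Answer: Final position: (x=2, y=2)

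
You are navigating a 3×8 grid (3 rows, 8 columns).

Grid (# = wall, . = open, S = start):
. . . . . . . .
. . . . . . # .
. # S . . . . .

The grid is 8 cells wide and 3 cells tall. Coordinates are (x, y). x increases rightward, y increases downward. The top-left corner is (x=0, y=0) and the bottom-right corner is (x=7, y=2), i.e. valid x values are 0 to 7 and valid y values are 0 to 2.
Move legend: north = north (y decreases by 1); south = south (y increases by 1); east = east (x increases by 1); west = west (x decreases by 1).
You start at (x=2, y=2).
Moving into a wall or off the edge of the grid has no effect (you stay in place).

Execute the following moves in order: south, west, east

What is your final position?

Answer: Final position: (x=3, y=2)

Derivation:
Start: (x=2, y=2)
  south (south): blocked, stay at (x=2, y=2)
  west (west): blocked, stay at (x=2, y=2)
  east (east): (x=2, y=2) -> (x=3, y=2)
Final: (x=3, y=2)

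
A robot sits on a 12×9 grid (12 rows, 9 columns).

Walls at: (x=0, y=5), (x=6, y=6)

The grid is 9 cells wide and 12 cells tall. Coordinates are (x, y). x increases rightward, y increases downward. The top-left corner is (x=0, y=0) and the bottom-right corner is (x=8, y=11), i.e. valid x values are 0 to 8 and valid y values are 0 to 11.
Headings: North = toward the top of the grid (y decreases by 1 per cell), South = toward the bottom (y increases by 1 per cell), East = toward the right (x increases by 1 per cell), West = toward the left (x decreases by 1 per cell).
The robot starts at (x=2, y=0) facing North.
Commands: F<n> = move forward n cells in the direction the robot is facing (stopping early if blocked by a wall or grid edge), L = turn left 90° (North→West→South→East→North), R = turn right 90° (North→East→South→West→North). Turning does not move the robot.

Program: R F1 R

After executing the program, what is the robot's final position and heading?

Start: (x=2, y=0), facing North
  R: turn right, now facing East
  F1: move forward 1, now at (x=3, y=0)
  R: turn right, now facing South
Final: (x=3, y=0), facing South

Answer: Final position: (x=3, y=0), facing South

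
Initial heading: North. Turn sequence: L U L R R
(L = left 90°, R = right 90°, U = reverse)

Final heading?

Answer: Final heading: South

Derivation:
Start: North
  L (left (90° counter-clockwise)) -> West
  U (U-turn (180°)) -> East
  L (left (90° counter-clockwise)) -> North
  R (right (90° clockwise)) -> East
  R (right (90° clockwise)) -> South
Final: South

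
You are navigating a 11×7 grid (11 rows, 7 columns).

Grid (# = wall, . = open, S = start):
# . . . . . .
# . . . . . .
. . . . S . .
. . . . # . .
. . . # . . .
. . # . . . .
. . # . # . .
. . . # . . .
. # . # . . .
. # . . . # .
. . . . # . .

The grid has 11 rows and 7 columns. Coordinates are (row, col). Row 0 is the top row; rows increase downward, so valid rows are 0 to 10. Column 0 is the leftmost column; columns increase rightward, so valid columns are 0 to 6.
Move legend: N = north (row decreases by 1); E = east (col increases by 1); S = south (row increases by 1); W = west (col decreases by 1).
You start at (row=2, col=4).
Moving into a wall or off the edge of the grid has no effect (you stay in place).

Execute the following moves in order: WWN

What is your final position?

Start: (row=2, col=4)
  W (west): (row=2, col=4) -> (row=2, col=3)
  W (west): (row=2, col=3) -> (row=2, col=2)
  N (north): (row=2, col=2) -> (row=1, col=2)
Final: (row=1, col=2)

Answer: Final position: (row=1, col=2)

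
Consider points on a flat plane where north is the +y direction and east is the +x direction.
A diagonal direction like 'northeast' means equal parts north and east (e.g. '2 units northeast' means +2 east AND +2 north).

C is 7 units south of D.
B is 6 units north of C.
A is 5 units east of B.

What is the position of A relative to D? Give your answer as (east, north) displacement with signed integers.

Answer: A is at (east=5, north=-1) relative to D.

Derivation:
Place D at the origin (east=0, north=0).
  C is 7 units south of D: delta (east=+0, north=-7); C at (east=0, north=-7).
  B is 6 units north of C: delta (east=+0, north=+6); B at (east=0, north=-1).
  A is 5 units east of B: delta (east=+5, north=+0); A at (east=5, north=-1).
Therefore A relative to D: (east=5, north=-1).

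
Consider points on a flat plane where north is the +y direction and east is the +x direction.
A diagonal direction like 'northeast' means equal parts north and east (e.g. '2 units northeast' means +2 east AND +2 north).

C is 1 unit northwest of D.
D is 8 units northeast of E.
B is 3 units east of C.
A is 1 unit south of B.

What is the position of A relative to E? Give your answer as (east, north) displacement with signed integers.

Place E at the origin (east=0, north=0).
  D is 8 units northeast of E: delta (east=+8, north=+8); D at (east=8, north=8).
  C is 1 unit northwest of D: delta (east=-1, north=+1); C at (east=7, north=9).
  B is 3 units east of C: delta (east=+3, north=+0); B at (east=10, north=9).
  A is 1 unit south of B: delta (east=+0, north=-1); A at (east=10, north=8).
Therefore A relative to E: (east=10, north=8).

Answer: A is at (east=10, north=8) relative to E.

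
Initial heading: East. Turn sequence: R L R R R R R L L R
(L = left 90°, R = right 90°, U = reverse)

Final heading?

Answer: Final heading: East

Derivation:
Start: East
  R (right (90° clockwise)) -> South
  L (left (90° counter-clockwise)) -> East
  R (right (90° clockwise)) -> South
  R (right (90° clockwise)) -> West
  R (right (90° clockwise)) -> North
  R (right (90° clockwise)) -> East
  R (right (90° clockwise)) -> South
  L (left (90° counter-clockwise)) -> East
  L (left (90° counter-clockwise)) -> North
  R (right (90° clockwise)) -> East
Final: East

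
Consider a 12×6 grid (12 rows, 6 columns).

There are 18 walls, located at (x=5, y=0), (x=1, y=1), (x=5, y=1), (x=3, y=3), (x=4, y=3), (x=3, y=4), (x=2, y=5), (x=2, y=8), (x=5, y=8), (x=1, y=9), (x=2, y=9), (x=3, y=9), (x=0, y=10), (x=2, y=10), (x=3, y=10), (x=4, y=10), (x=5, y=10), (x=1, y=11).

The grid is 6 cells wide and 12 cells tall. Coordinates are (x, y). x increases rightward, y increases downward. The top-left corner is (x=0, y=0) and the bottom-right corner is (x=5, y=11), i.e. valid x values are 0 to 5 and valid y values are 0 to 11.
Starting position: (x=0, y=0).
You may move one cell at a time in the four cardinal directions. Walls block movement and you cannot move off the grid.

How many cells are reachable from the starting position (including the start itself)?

BFS flood-fill from (x=0, y=0):
  Distance 0: (x=0, y=0)
  Distance 1: (x=1, y=0), (x=0, y=1)
  Distance 2: (x=2, y=0), (x=0, y=2)
  Distance 3: (x=3, y=0), (x=2, y=1), (x=1, y=2), (x=0, y=3)
  Distance 4: (x=4, y=0), (x=3, y=1), (x=2, y=2), (x=1, y=3), (x=0, y=4)
  Distance 5: (x=4, y=1), (x=3, y=2), (x=2, y=3), (x=1, y=4), (x=0, y=5)
  Distance 6: (x=4, y=2), (x=2, y=4), (x=1, y=5), (x=0, y=6)
  Distance 7: (x=5, y=2), (x=1, y=6), (x=0, y=7)
  Distance 8: (x=5, y=3), (x=2, y=6), (x=1, y=7), (x=0, y=8)
  Distance 9: (x=5, y=4), (x=3, y=6), (x=2, y=7), (x=1, y=8), (x=0, y=9)
  Distance 10: (x=4, y=4), (x=3, y=5), (x=5, y=5), (x=4, y=6), (x=3, y=7)
  Distance 11: (x=4, y=5), (x=5, y=6), (x=4, y=7), (x=3, y=8)
  Distance 12: (x=5, y=7), (x=4, y=8)
  Distance 13: (x=4, y=9)
  Distance 14: (x=5, y=9)
Total reachable: 48 (grid has 54 open cells total)

Answer: Reachable cells: 48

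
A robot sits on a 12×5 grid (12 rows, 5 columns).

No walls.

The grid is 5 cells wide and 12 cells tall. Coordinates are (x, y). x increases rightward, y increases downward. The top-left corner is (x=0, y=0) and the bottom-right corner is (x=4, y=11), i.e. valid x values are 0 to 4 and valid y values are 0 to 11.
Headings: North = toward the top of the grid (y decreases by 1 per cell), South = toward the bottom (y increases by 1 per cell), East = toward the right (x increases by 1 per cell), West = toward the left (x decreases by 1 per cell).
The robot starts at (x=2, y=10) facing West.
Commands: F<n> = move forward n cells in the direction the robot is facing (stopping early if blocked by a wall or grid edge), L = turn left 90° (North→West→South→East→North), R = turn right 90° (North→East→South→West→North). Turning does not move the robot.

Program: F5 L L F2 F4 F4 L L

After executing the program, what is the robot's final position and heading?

Answer: Final position: (x=4, y=10), facing West

Derivation:
Start: (x=2, y=10), facing West
  F5: move forward 2/5 (blocked), now at (x=0, y=10)
  L: turn left, now facing South
  L: turn left, now facing East
  F2: move forward 2, now at (x=2, y=10)
  F4: move forward 2/4 (blocked), now at (x=4, y=10)
  F4: move forward 0/4 (blocked), now at (x=4, y=10)
  L: turn left, now facing North
  L: turn left, now facing West
Final: (x=4, y=10), facing West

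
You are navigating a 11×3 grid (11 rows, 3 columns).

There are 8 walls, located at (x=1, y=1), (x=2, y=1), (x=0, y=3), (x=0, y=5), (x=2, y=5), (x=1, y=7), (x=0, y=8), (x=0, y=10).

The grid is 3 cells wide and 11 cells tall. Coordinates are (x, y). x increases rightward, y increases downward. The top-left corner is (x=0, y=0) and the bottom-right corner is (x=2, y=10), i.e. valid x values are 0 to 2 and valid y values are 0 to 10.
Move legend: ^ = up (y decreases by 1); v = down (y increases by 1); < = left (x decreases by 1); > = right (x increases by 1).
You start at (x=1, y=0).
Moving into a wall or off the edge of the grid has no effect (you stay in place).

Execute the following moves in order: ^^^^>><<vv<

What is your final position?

Answer: Final position: (x=0, y=2)

Derivation:
Start: (x=1, y=0)
  [×4]^ (up): blocked, stay at (x=1, y=0)
  > (right): (x=1, y=0) -> (x=2, y=0)
  > (right): blocked, stay at (x=2, y=0)
  < (left): (x=2, y=0) -> (x=1, y=0)
  < (left): (x=1, y=0) -> (x=0, y=0)
  v (down): (x=0, y=0) -> (x=0, y=1)
  v (down): (x=0, y=1) -> (x=0, y=2)
  < (left): blocked, stay at (x=0, y=2)
Final: (x=0, y=2)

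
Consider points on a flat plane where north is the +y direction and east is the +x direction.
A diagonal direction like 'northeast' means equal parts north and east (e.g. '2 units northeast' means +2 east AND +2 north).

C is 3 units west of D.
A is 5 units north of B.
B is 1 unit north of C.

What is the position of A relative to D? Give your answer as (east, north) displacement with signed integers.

Answer: A is at (east=-3, north=6) relative to D.

Derivation:
Place D at the origin (east=0, north=0).
  C is 3 units west of D: delta (east=-3, north=+0); C at (east=-3, north=0).
  B is 1 unit north of C: delta (east=+0, north=+1); B at (east=-3, north=1).
  A is 5 units north of B: delta (east=+0, north=+5); A at (east=-3, north=6).
Therefore A relative to D: (east=-3, north=6).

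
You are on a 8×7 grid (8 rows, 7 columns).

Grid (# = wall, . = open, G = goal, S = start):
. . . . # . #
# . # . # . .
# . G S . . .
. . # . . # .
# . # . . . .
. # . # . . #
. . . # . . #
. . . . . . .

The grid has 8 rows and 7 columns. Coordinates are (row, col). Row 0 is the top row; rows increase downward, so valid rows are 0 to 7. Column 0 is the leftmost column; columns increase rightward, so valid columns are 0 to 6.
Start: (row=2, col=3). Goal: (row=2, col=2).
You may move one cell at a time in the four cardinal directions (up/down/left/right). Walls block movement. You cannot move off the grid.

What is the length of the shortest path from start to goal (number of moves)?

Answer: Shortest path length: 1

Derivation:
BFS from (row=2, col=3) until reaching (row=2, col=2):
  Distance 0: (row=2, col=3)
  Distance 1: (row=1, col=3), (row=2, col=2), (row=2, col=4), (row=3, col=3)  <- goal reached here
One shortest path (1 moves): (row=2, col=3) -> (row=2, col=2)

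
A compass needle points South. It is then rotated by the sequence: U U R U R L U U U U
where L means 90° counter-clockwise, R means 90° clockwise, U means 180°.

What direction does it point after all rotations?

Start: South
  U (U-turn (180°)) -> North
  U (U-turn (180°)) -> South
  R (right (90° clockwise)) -> West
  U (U-turn (180°)) -> East
  R (right (90° clockwise)) -> South
  L (left (90° counter-clockwise)) -> East
  U (U-turn (180°)) -> West
  U (U-turn (180°)) -> East
  U (U-turn (180°)) -> West
  U (U-turn (180°)) -> East
Final: East

Answer: Final heading: East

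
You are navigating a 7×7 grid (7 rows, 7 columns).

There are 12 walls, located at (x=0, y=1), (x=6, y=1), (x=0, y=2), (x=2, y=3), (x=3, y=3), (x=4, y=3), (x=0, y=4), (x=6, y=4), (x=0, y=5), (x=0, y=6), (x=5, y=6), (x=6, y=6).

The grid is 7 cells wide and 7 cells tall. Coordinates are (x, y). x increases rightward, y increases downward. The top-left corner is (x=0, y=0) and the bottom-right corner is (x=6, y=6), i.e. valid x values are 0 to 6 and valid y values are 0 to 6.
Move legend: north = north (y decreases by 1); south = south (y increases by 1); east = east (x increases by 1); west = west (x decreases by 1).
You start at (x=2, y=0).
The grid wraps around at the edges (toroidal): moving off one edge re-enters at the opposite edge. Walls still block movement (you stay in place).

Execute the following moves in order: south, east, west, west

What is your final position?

Start: (x=2, y=0)
  south (south): (x=2, y=0) -> (x=2, y=1)
  east (east): (x=2, y=1) -> (x=3, y=1)
  west (west): (x=3, y=1) -> (x=2, y=1)
  west (west): (x=2, y=1) -> (x=1, y=1)
Final: (x=1, y=1)

Answer: Final position: (x=1, y=1)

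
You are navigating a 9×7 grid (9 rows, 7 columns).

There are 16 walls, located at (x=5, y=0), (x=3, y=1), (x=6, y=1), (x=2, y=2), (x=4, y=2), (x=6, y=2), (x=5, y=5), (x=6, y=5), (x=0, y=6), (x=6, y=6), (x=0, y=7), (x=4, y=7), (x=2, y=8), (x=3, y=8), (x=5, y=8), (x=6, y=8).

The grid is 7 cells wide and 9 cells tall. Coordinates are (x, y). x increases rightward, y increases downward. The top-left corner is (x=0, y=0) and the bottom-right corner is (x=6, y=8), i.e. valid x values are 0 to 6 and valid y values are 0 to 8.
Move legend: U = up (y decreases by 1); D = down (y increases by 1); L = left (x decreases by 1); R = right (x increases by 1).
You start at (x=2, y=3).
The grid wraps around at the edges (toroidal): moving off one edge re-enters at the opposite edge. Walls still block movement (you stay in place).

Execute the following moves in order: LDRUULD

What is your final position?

Start: (x=2, y=3)
  L (left): (x=2, y=3) -> (x=1, y=3)
  D (down): (x=1, y=3) -> (x=1, y=4)
  R (right): (x=1, y=4) -> (x=2, y=4)
  U (up): (x=2, y=4) -> (x=2, y=3)
  U (up): blocked, stay at (x=2, y=3)
  L (left): (x=2, y=3) -> (x=1, y=3)
  D (down): (x=1, y=3) -> (x=1, y=4)
Final: (x=1, y=4)

Answer: Final position: (x=1, y=4)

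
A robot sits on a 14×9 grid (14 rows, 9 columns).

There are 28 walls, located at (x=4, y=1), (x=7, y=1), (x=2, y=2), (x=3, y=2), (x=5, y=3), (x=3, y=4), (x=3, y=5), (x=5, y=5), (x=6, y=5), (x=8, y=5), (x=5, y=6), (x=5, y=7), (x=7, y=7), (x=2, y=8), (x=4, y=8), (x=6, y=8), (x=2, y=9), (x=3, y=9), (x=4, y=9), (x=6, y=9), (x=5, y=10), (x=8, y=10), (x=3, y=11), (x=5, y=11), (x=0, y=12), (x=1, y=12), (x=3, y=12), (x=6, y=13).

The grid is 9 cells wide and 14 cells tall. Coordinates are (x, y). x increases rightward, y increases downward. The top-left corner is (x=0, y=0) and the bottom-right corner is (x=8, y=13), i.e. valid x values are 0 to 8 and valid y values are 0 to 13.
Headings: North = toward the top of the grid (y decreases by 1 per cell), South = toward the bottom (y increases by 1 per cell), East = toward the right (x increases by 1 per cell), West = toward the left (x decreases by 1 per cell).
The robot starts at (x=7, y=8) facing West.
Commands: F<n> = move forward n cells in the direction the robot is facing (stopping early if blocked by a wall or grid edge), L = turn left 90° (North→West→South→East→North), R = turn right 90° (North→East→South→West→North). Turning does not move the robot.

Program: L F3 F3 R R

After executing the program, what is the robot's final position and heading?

Start: (x=7, y=8), facing West
  L: turn left, now facing South
  F3: move forward 3, now at (x=7, y=11)
  F3: move forward 2/3 (blocked), now at (x=7, y=13)
  R: turn right, now facing West
  R: turn right, now facing North
Final: (x=7, y=13), facing North

Answer: Final position: (x=7, y=13), facing North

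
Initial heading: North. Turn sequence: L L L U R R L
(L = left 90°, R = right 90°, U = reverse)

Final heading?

Start: North
  L (left (90° counter-clockwise)) -> West
  L (left (90° counter-clockwise)) -> South
  L (left (90° counter-clockwise)) -> East
  U (U-turn (180°)) -> West
  R (right (90° clockwise)) -> North
  R (right (90° clockwise)) -> East
  L (left (90° counter-clockwise)) -> North
Final: North

Answer: Final heading: North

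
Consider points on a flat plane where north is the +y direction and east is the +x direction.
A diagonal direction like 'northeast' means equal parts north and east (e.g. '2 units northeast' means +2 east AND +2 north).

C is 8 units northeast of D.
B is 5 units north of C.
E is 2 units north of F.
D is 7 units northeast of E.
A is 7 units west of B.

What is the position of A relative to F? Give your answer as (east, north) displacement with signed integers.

Answer: A is at (east=8, north=22) relative to F.

Derivation:
Place F at the origin (east=0, north=0).
  E is 2 units north of F: delta (east=+0, north=+2); E at (east=0, north=2).
  D is 7 units northeast of E: delta (east=+7, north=+7); D at (east=7, north=9).
  C is 8 units northeast of D: delta (east=+8, north=+8); C at (east=15, north=17).
  B is 5 units north of C: delta (east=+0, north=+5); B at (east=15, north=22).
  A is 7 units west of B: delta (east=-7, north=+0); A at (east=8, north=22).
Therefore A relative to F: (east=8, north=22).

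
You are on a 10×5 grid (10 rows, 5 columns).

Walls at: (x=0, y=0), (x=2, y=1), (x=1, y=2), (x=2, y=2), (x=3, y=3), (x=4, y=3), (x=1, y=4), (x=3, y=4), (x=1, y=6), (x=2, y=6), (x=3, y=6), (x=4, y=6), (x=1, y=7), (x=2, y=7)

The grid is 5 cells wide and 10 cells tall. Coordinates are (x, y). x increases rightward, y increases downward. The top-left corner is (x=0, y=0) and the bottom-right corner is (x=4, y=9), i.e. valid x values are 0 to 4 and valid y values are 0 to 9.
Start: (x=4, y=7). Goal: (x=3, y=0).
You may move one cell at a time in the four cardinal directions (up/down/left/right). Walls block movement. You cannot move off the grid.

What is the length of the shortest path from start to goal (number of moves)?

BFS from (x=4, y=7) until reaching (x=3, y=0):
  Distance 0: (x=4, y=7)
  Distance 1: (x=3, y=7), (x=4, y=8)
  Distance 2: (x=3, y=8), (x=4, y=9)
  Distance 3: (x=2, y=8), (x=3, y=9)
  Distance 4: (x=1, y=8), (x=2, y=9)
  Distance 5: (x=0, y=8), (x=1, y=9)
  Distance 6: (x=0, y=7), (x=0, y=9)
  Distance 7: (x=0, y=6)
  Distance 8: (x=0, y=5)
  Distance 9: (x=0, y=4), (x=1, y=5)
  Distance 10: (x=0, y=3), (x=2, y=5)
  Distance 11: (x=0, y=2), (x=1, y=3), (x=2, y=4), (x=3, y=5)
  Distance 12: (x=0, y=1), (x=2, y=3), (x=4, y=5)
  Distance 13: (x=1, y=1), (x=4, y=4)
  Distance 14: (x=1, y=0)
  Distance 15: (x=2, y=0)
  Distance 16: (x=3, y=0)  <- goal reached here
One shortest path (16 moves): (x=4, y=7) -> (x=3, y=7) -> (x=3, y=8) -> (x=2, y=8) -> (x=1, y=8) -> (x=0, y=8) -> (x=0, y=7) -> (x=0, y=6) -> (x=0, y=5) -> (x=0, y=4) -> (x=0, y=3) -> (x=0, y=2) -> (x=0, y=1) -> (x=1, y=1) -> (x=1, y=0) -> (x=2, y=0) -> (x=3, y=0)

Answer: Shortest path length: 16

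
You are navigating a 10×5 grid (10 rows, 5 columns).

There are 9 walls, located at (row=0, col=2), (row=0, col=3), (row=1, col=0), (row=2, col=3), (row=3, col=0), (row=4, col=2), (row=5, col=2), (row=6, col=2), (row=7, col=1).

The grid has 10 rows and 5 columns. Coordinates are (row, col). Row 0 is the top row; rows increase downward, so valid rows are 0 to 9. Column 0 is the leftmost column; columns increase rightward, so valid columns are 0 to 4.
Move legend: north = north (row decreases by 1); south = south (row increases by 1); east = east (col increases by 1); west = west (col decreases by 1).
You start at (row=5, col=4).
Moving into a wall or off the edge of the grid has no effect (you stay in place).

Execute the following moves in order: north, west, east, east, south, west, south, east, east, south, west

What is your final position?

Start: (row=5, col=4)
  north (north): (row=5, col=4) -> (row=4, col=4)
  west (west): (row=4, col=4) -> (row=4, col=3)
  east (east): (row=4, col=3) -> (row=4, col=4)
  east (east): blocked, stay at (row=4, col=4)
  south (south): (row=4, col=4) -> (row=5, col=4)
  west (west): (row=5, col=4) -> (row=5, col=3)
  south (south): (row=5, col=3) -> (row=6, col=3)
  east (east): (row=6, col=3) -> (row=6, col=4)
  east (east): blocked, stay at (row=6, col=4)
  south (south): (row=6, col=4) -> (row=7, col=4)
  west (west): (row=7, col=4) -> (row=7, col=3)
Final: (row=7, col=3)

Answer: Final position: (row=7, col=3)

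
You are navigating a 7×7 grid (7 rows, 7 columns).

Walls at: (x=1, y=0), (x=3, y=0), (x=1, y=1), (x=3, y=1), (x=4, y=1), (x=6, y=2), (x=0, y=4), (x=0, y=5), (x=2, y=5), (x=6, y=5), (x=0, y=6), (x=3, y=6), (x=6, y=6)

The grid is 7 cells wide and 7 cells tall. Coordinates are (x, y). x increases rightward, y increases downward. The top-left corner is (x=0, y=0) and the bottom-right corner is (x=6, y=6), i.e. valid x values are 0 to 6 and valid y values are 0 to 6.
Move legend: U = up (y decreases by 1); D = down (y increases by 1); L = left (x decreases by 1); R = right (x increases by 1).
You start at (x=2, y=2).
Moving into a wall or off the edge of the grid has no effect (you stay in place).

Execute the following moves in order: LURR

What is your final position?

Answer: Final position: (x=3, y=2)

Derivation:
Start: (x=2, y=2)
  L (left): (x=2, y=2) -> (x=1, y=2)
  U (up): blocked, stay at (x=1, y=2)
  R (right): (x=1, y=2) -> (x=2, y=2)
  R (right): (x=2, y=2) -> (x=3, y=2)
Final: (x=3, y=2)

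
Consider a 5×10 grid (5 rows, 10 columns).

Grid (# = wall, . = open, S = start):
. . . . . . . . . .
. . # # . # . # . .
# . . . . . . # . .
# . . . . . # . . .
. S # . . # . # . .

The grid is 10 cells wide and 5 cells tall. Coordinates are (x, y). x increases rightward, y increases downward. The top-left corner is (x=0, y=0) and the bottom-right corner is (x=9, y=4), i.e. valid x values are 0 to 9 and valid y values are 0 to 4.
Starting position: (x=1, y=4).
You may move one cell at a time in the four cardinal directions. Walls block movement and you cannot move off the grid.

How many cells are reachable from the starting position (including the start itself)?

BFS flood-fill from (x=1, y=4):
  Distance 0: (x=1, y=4)
  Distance 1: (x=1, y=3), (x=0, y=4)
  Distance 2: (x=1, y=2), (x=2, y=3)
  Distance 3: (x=1, y=1), (x=2, y=2), (x=3, y=3)
  Distance 4: (x=1, y=0), (x=0, y=1), (x=3, y=2), (x=4, y=3), (x=3, y=4)
  Distance 5: (x=0, y=0), (x=2, y=0), (x=4, y=2), (x=5, y=3), (x=4, y=4)
  Distance 6: (x=3, y=0), (x=4, y=1), (x=5, y=2)
  Distance 7: (x=4, y=0), (x=6, y=2)
  Distance 8: (x=5, y=0), (x=6, y=1)
  Distance 9: (x=6, y=0)
  Distance 10: (x=7, y=0)
  Distance 11: (x=8, y=0)
  Distance 12: (x=9, y=0), (x=8, y=1)
  Distance 13: (x=9, y=1), (x=8, y=2)
  Distance 14: (x=9, y=2), (x=8, y=3)
  Distance 15: (x=7, y=3), (x=9, y=3), (x=8, y=4)
  Distance 16: (x=9, y=4)
Total reachable: 38 (grid has 39 open cells total)

Answer: Reachable cells: 38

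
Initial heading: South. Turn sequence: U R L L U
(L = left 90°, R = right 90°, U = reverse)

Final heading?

Answer: Final heading: East

Derivation:
Start: South
  U (U-turn (180°)) -> North
  R (right (90° clockwise)) -> East
  L (left (90° counter-clockwise)) -> North
  L (left (90° counter-clockwise)) -> West
  U (U-turn (180°)) -> East
Final: East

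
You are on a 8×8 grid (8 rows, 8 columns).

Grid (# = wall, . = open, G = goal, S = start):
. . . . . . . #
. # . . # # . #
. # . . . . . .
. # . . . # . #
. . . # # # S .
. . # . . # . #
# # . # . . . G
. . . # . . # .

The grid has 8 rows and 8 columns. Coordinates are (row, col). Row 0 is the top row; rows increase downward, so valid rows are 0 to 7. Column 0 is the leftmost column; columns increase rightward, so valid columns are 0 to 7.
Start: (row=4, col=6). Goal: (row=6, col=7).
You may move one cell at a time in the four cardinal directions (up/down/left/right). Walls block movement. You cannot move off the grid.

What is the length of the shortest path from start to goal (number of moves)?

BFS from (row=4, col=6) until reaching (row=6, col=7):
  Distance 0: (row=4, col=6)
  Distance 1: (row=3, col=6), (row=4, col=7), (row=5, col=6)
  Distance 2: (row=2, col=6), (row=6, col=6)
  Distance 3: (row=1, col=6), (row=2, col=5), (row=2, col=7), (row=6, col=5), (row=6, col=7)  <- goal reached here
One shortest path (3 moves): (row=4, col=6) -> (row=5, col=6) -> (row=6, col=6) -> (row=6, col=7)

Answer: Shortest path length: 3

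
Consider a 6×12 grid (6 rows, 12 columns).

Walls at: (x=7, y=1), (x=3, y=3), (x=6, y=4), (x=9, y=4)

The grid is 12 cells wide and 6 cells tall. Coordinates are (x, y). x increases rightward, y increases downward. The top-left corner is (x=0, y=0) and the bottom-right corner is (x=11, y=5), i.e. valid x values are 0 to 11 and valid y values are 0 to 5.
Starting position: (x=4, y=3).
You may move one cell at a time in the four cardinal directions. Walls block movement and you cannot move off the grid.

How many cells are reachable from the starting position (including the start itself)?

Answer: Reachable cells: 68

Derivation:
BFS flood-fill from (x=4, y=3):
  Distance 0: (x=4, y=3)
  Distance 1: (x=4, y=2), (x=5, y=3), (x=4, y=4)
  Distance 2: (x=4, y=1), (x=3, y=2), (x=5, y=2), (x=6, y=3), (x=3, y=4), (x=5, y=4), (x=4, y=5)
  Distance 3: (x=4, y=0), (x=3, y=1), (x=5, y=1), (x=2, y=2), (x=6, y=2), (x=7, y=3), (x=2, y=4), (x=3, y=5), (x=5, y=5)
  Distance 4: (x=3, y=0), (x=5, y=0), (x=2, y=1), (x=6, y=1), (x=1, y=2), (x=7, y=2), (x=2, y=3), (x=8, y=3), (x=1, y=4), (x=7, y=4), (x=2, y=5), (x=6, y=5)
  Distance 5: (x=2, y=0), (x=6, y=0), (x=1, y=1), (x=0, y=2), (x=8, y=2), (x=1, y=3), (x=9, y=3), (x=0, y=4), (x=8, y=4), (x=1, y=5), (x=7, y=5)
  Distance 6: (x=1, y=0), (x=7, y=0), (x=0, y=1), (x=8, y=1), (x=9, y=2), (x=0, y=3), (x=10, y=3), (x=0, y=5), (x=8, y=5)
  Distance 7: (x=0, y=0), (x=8, y=0), (x=9, y=1), (x=10, y=2), (x=11, y=3), (x=10, y=4), (x=9, y=5)
  Distance 8: (x=9, y=0), (x=10, y=1), (x=11, y=2), (x=11, y=4), (x=10, y=5)
  Distance 9: (x=10, y=0), (x=11, y=1), (x=11, y=5)
  Distance 10: (x=11, y=0)
Total reachable: 68 (grid has 68 open cells total)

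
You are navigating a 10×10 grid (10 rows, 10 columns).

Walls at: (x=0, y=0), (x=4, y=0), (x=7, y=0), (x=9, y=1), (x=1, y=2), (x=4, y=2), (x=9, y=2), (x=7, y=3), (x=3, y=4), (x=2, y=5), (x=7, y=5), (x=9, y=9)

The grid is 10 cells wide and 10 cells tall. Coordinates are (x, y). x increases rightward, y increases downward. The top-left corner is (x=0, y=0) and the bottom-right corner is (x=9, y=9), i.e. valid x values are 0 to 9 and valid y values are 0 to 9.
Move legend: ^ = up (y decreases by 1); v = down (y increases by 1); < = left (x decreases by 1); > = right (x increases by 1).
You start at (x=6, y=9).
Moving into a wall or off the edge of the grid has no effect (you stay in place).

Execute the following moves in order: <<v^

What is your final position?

Start: (x=6, y=9)
  < (left): (x=6, y=9) -> (x=5, y=9)
  < (left): (x=5, y=9) -> (x=4, y=9)
  v (down): blocked, stay at (x=4, y=9)
  ^ (up): (x=4, y=9) -> (x=4, y=8)
Final: (x=4, y=8)

Answer: Final position: (x=4, y=8)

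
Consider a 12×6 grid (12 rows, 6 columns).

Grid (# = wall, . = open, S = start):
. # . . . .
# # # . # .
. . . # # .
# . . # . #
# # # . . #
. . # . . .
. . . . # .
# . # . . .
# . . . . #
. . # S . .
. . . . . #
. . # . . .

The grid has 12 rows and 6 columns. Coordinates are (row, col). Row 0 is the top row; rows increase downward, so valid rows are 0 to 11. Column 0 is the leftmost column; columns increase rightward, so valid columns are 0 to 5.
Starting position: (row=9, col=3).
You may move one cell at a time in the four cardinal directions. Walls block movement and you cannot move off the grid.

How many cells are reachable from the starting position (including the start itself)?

Answer: Reachable cells: 36

Derivation:
BFS flood-fill from (row=9, col=3):
  Distance 0: (row=9, col=3)
  Distance 1: (row=8, col=3), (row=9, col=4), (row=10, col=3)
  Distance 2: (row=7, col=3), (row=8, col=2), (row=8, col=4), (row=9, col=5), (row=10, col=2), (row=10, col=4), (row=11, col=3)
  Distance 3: (row=6, col=3), (row=7, col=4), (row=8, col=1), (row=10, col=1), (row=11, col=4)
  Distance 4: (row=5, col=3), (row=6, col=2), (row=7, col=1), (row=7, col=5), (row=9, col=1), (row=10, col=0), (row=11, col=1), (row=11, col=5)
  Distance 5: (row=4, col=3), (row=5, col=4), (row=6, col=1), (row=6, col=5), (row=9, col=0), (row=11, col=0)
  Distance 6: (row=4, col=4), (row=5, col=1), (row=5, col=5), (row=6, col=0)
  Distance 7: (row=3, col=4), (row=5, col=0)
Total reachable: 36 (grid has 49 open cells total)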